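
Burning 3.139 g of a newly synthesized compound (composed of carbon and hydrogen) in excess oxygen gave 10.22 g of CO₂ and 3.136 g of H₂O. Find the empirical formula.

C2H3

mol C = 10.22 g CO₂ ÷ 44.009 g/mol = 0.23223 mol
mol H = 2 × 3.136 g H₂O ÷ 18.015 g/mol = 0.34815 mol
Divide by the smallest (0.23223 mol): C 1.000, H 1.499
Multiplying each by 2 gives whole numbers: C 2.00, H 3.00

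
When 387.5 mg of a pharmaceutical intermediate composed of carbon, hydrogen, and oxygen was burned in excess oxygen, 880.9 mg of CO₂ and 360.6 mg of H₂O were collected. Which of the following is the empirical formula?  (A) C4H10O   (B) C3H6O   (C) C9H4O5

mol C = 0.8809 g CO₂ ÷ 44.009 g/mol = 0.020016 mol
mol H = 2 × 0.3606 g H₂O ÷ 18.015 g/mol = 0.040033 mol
mass O = 0.3875 − (0.24042 + 0.040354) = 0.10673 g → mol O = 0.10673 ÷ 15.999 = 0.0066710 mol
Divide by the smallest (0.0066710 mol): C 3.000, H 6.001, O 1.000

(B) C3H6O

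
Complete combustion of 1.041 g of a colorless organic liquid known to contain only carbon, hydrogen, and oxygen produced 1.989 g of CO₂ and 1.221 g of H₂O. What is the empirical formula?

mol C = 1.989 g CO₂ ÷ 44.009 g/mol = 0.045195 mol
mol H = 2 × 1.221 g H₂O ÷ 18.015 g/mol = 0.13555 mol
mass O = 1.041 − (0.54284 + 0.13664) = 0.36152 g → mol O = 0.36152 ÷ 15.999 = 0.022596 mol
Divide by the smallest (0.022596 mol): C 2.000, H 5.999, O 1.000

C2H6O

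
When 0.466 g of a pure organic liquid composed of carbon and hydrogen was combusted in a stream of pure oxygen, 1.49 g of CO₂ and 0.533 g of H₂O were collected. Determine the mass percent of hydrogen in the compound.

mol C = 1.49 g CO₂ ÷ 44.009 g/mol = 0.03386 mol
mol H = 2 × 0.533 g H₂O ÷ 18.015 g/mol = 0.05917 mol
mass % H = 0.05965 g ÷ 0.466 g × 100%

12.8%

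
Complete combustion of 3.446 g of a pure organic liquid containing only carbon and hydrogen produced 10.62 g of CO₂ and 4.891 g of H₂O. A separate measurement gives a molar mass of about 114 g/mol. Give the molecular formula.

mol C = 10.62 g CO₂ ÷ 44.009 g/mol = 0.24131 mol
mol H = 2 × 4.891 g H₂O ÷ 18.015 g/mol = 0.54299 mol
Divide by the smallest (0.24131 mol): C 1.000, H 2.250
Multiplying each by 4 gives whole numbers: C 4.00, H 9.00
Empirical formula: C4H9
Empirical-formula mass = 57.12 g/mol; 114 ÷ 57.12 ≈ 2, so the molecular formula is C8H18.

C8H18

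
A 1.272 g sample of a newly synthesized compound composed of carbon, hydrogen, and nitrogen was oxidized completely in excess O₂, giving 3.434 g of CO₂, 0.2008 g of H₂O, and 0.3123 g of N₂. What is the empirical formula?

mol C = 3.434 g CO₂ ÷ 44.009 g/mol = 0.078029 mol
mol H = 2 × 0.2008 g H₂O ÷ 18.015 g/mol = 0.022293 mol
mol N = 2 × 0.3123 g N₂ ÷ 28.014 g/mol = 0.022296 mol
Divide by the smallest (0.022293 mol): C 3.500, H 1.000, N 1.000
Multiplying each by 2 gives whole numbers: C 7.00, H 2.00, N 2.00

C7H2N2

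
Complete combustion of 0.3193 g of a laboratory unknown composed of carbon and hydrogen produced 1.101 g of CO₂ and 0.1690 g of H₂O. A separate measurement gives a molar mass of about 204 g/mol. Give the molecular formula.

mol C = 1.101 g CO₂ ÷ 44.009 g/mol = 0.025018 mol
mol H = 2 × 0.1690 g H₂O ÷ 18.015 g/mol = 0.018762 mol
Divide by the smallest (0.018762 mol): C 1.333, H 1.000
Multiplying each by 3 gives whole numbers: C 4.00, H 3.00
Empirical formula: C4H3
Empirical-formula mass = 51.07 g/mol; 204 ÷ 51.07 ≈ 4, so the molecular formula is C16H12.

C16H12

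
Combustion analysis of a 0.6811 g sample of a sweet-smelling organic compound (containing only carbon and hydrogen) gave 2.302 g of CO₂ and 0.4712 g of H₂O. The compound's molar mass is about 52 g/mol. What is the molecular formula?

C4H4

mol C = 2.302 g CO₂ ÷ 44.009 g/mol = 0.052307 mol
mol H = 2 × 0.4712 g H₂O ÷ 18.015 g/mol = 0.052312 mol
Divide by the smallest (0.052307 mol): C 1.000, H 1.000
Empirical formula: CH
Empirical-formula mass = 13.02 g/mol; 52 ÷ 13.02 ≈ 4, so the molecular formula is C4H4.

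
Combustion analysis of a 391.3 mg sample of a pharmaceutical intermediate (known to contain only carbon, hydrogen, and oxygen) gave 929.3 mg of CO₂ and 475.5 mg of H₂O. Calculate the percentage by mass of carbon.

64.82%

mol C = 0.9293 g CO₂ ÷ 44.009 g/mol = 0.021116 mol
mol H = 2 × 0.4755 g H₂O ÷ 18.015 g/mol = 0.052789 mol
mass O = 0.3913 − (0.25363 + 0.053212) = 0.084462 g → mol O = 0.084462 ÷ 15.999 = 0.0052792 mol
mass % C = 0.25363 g ÷ 0.3913 g × 100%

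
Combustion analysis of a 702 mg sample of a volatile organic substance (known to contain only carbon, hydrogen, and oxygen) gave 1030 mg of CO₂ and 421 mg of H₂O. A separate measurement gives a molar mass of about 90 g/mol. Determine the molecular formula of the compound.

mol C = 1.03 g CO₂ ÷ 44.009 g/mol = 0.02340 mol
mol H = 2 × 0.421 g H₂O ÷ 18.015 g/mol = 0.04674 mol
mass O = 0.702 − (0.2811 + 0.04711) = 0.3738 g → mol O = 0.3738 ÷ 15.999 = 0.02336 mol
Divide by the smallest (0.02336 mol): C 1.002, H 2.001, O 1.000
Empirical formula: CH2O
Empirical-formula mass = 30.03 g/mol; 90 ÷ 30.03 ≈ 3, so the molecular formula is C3H6O3.

C3H6O3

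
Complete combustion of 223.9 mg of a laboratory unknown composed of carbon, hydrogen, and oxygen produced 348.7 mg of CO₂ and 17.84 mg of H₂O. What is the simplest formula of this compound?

mol C = 0.3487 g CO₂ ÷ 44.009 g/mol = 0.0079234 mol
mol H = 2 × 0.01784 g H₂O ÷ 18.015 g/mol = 0.0019806 mol
mass O = 0.2239 − (0.095168 + 0.0019964) = 0.12674 g → mol O = 0.12674 ÷ 15.999 = 0.0079215 mol
Divide by the smallest (0.0019806 mol): C 4.001, H 1.000, O 4.000

C4HO4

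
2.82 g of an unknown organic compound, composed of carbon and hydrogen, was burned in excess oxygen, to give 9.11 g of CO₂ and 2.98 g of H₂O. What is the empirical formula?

mol C = 9.11 g CO₂ ÷ 44.009 g/mol = 0.2070 mol
mol H = 2 × 2.98 g H₂O ÷ 18.015 g/mol = 0.3308 mol
Divide by the smallest (0.2070 mol): C 1.000, H 1.598
Multiplying each by 5 gives whole numbers: C 5.00, H 7.99

C5H8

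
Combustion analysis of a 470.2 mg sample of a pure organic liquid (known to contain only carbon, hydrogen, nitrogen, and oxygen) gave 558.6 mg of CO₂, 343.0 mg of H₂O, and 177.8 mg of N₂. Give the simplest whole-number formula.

C2H6N2O

mol C = 0.5586 g CO₂ ÷ 44.009 g/mol = 0.012693 mol
mol H = 2 × 0.3430 g H₂O ÷ 18.015 g/mol = 0.038079 mol
mol N = 2 × 0.1778 g N₂ ÷ 28.014 g/mol = 0.012694 mol
mass O = 0.4702 − (0.15245 + 0.038384 + 0.17780) = 0.10156 g → mol O = 0.10156 ÷ 15.999 = 0.0063480 mol
Divide by the smallest (0.0063480 mol): C 1.999, H 5.999, N 2.000, O 1.000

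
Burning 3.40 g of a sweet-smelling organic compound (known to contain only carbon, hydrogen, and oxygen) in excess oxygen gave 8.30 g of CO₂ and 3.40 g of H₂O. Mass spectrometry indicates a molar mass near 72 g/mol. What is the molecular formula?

mol C = 8.30 g CO₂ ÷ 44.009 g/mol = 0.1886 mol
mol H = 2 × 3.40 g H₂O ÷ 18.015 g/mol = 0.3775 mol
mass O = 3.40 − (2.265 + 0.3805) = 0.7543 g → mol O = 0.7543 ÷ 15.999 = 0.04714 mol
Divide by the smallest (0.04714 mol): C 4.000, H 8.006, O 1.000
Empirical formula: C4H8O
Empirical-formula mass = 72.11 g/mol; 72 ÷ 72.11 ≈ 1, so the molecular formula is C4H8O.

C4H8O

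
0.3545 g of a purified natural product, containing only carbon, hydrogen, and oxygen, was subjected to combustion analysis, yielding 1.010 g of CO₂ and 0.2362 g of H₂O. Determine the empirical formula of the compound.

mol C = 1.010 g CO₂ ÷ 44.009 g/mol = 0.022950 mol
mol H = 2 × 0.2362 g H₂O ÷ 18.015 g/mol = 0.026223 mol
mass O = 0.3545 − (0.27565 + 0.026432) = 0.052417 g → mol O = 0.052417 ÷ 15.999 = 0.0032763 mol
Divide by the smallest (0.0032763 mol): C 7.005, H 8.004, O 1.000

C7H8O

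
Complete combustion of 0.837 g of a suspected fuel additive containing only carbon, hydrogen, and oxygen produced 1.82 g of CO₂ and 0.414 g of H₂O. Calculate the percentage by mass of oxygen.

35.1%

mol C = 1.82 g CO₂ ÷ 44.009 g/mol = 0.04136 mol
mol H = 2 × 0.414 g H₂O ÷ 18.015 g/mol = 0.04596 mol
mass O = 0.837 − (0.4967 + 0.04633) = 0.2940 g → mol O = 0.2940 ÷ 15.999 = 0.01837 mol
mass % O = 0.2940 g ÷ 0.837 g × 100%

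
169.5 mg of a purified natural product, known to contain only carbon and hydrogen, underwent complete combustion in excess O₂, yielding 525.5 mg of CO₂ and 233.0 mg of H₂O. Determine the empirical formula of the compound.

C6H13

mol C = 0.5255 g CO₂ ÷ 44.009 g/mol = 0.011941 mol
mol H = 2 × 0.2330 g H₂O ÷ 18.015 g/mol = 0.025867 mol
Divide by the smallest (0.011941 mol): C 1.000, H 2.166
Multiplying each by 6 gives whole numbers: C 6.00, H 13.00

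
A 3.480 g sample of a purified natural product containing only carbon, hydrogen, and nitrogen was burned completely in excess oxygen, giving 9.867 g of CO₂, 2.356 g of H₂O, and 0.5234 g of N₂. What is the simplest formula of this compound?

C6H7N

mol C = 9.867 g CO₂ ÷ 44.009 g/mol = 0.22420 mol
mol H = 2 × 2.356 g H₂O ÷ 18.015 g/mol = 0.26156 mol
mol N = 2 × 0.5234 g N₂ ÷ 28.014 g/mol = 0.037367 mol
Divide by the smallest (0.037367 mol): C 6.000, H 7.000, N 1.000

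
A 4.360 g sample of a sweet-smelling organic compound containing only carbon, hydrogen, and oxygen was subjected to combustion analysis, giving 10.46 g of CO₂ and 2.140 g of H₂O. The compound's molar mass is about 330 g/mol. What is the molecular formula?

C18H18O6

mol C = 10.46 g CO₂ ÷ 44.009 g/mol = 0.23768 mol
mol H = 2 × 2.140 g H₂O ÷ 18.015 g/mol = 0.23758 mol
mass O = 4.360 − (2.8548 + 0.23948) = 1.2658 g → mol O = 1.2658 ÷ 15.999 = 0.079115 mol
Divide by the smallest (0.079115 mol): C 3.004, H 3.003, O 1.000
Empirical formula: C3H3O
Empirical-formula mass = 55.06 g/mol; 330 ÷ 55.06 ≈ 6, so the molecular formula is C18H18O6.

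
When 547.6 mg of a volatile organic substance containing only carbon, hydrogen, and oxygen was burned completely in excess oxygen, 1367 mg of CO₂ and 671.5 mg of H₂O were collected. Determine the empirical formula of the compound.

C5H12O

mol C = 1.367 g CO₂ ÷ 44.009 g/mol = 0.031062 mol
mol H = 2 × 0.6715 g H₂O ÷ 18.015 g/mol = 0.074549 mol
mass O = 0.5476 − (0.37308 + 0.075145) = 0.099371 g → mol O = 0.099371 ÷ 15.999 = 0.0062111 mol
Divide by the smallest (0.0062111 mol): C 5.001, H 12.003, O 1.000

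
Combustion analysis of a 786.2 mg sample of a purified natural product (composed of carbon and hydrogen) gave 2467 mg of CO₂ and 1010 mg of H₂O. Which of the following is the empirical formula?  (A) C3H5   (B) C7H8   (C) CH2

mol C = 2.467 g CO₂ ÷ 44.009 g/mol = 0.056057 mol
mol H = 2 × 1.010 g H₂O ÷ 18.015 g/mol = 0.11213 mol
Divide by the smallest (0.056057 mol): C 1.000, H 2.000

(C) CH2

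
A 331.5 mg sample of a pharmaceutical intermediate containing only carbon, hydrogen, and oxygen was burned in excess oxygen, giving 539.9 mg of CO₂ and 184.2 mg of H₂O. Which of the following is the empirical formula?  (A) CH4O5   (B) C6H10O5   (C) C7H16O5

(B) C6H10O5

mol C = 0.5399 g CO₂ ÷ 44.009 g/mol = 0.012268 mol
mol H = 2 × 0.1842 g H₂O ÷ 18.015 g/mol = 0.020450 mol
mass O = 0.3315 − (0.14735 + 0.020613) = 0.16354 g → mol O = 0.16354 ÷ 15.999 = 0.010222 mol
Divide by the smallest (0.010222 mol): C 1.200, H 2.001, O 1.000
Multiplying each by 5 gives whole numbers: C 6.00, H 10.00, O 5.00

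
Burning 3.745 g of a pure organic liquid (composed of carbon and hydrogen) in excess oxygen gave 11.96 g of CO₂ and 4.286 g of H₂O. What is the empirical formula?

C4H7

mol C = 11.96 g CO₂ ÷ 44.009 g/mol = 0.27176 mol
mol H = 2 × 4.286 g H₂O ÷ 18.015 g/mol = 0.47583 mol
Divide by the smallest (0.27176 mol): C 1.000, H 1.751
Multiplying each by 4 gives whole numbers: C 4.00, H 7.00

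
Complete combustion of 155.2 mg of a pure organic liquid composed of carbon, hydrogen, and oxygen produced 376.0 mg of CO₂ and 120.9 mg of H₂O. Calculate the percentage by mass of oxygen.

mol C = 0.3760 g CO₂ ÷ 44.009 g/mol = 0.0085437 mol
mol H = 2 × 0.1209 g H₂O ÷ 18.015 g/mol = 0.013422 mol
mass O = 0.1552 − (0.10262 + 0.013530) = 0.039052 g → mol O = 0.039052 ÷ 15.999 = 0.0024409 mol
mass % O = 0.039052 g ÷ 0.1552 g × 100%

25.16%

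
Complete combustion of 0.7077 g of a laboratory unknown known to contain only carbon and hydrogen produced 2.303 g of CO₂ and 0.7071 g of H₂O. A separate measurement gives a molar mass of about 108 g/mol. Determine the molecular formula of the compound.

C8H12

mol C = 2.303 g CO₂ ÷ 44.009 g/mol = 0.052330 mol
mol H = 2 × 0.7071 g H₂O ÷ 18.015 g/mol = 0.078501 mol
Divide by the smallest (0.052330 mol): C 1.000, H 1.500
Multiplying each by 2 gives whole numbers: C 2.00, H 3.00
Empirical formula: C2H3
Empirical-formula mass = 27.05 g/mol; 108 ÷ 27.05 ≈ 4, so the molecular formula is C8H12.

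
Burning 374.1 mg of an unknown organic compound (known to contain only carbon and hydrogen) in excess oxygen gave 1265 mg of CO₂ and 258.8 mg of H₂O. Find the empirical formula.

mol C = 1.265 g CO₂ ÷ 44.009 g/mol = 0.028744 mol
mol H = 2 × 0.2588 g H₂O ÷ 18.015 g/mol = 0.028732 mol
Divide by the smallest (0.028732 mol): C 1.000, H 1.000

CH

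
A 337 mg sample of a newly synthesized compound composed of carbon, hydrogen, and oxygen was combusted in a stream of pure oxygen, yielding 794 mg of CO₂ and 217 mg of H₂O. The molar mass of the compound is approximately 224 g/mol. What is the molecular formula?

mol C = 0.794 g CO₂ ÷ 44.009 g/mol = 0.01804 mol
mol H = 2 × 0.217 g H₂O ÷ 18.015 g/mol = 0.02409 mol
mass O = 0.337 − (0.2167 + 0.02428) = 0.09602 g → mol O = 0.09602 ÷ 15.999 = 0.006001 mol
Divide by the smallest (0.006001 mol): C 3.006, H 4.014, O 1.000
Empirical formula: C3H4O
Empirical-formula mass = 56.06 g/mol; 224 ÷ 56.06 ≈ 4, so the molecular formula is C12H16O4.

C12H16O4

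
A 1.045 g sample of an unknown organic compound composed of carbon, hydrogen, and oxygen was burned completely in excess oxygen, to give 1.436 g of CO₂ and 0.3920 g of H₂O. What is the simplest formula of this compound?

C6H8O7

mol C = 1.436 g CO₂ ÷ 44.009 g/mol = 0.032630 mol
mol H = 2 × 0.3920 g H₂O ÷ 18.015 g/mol = 0.043519 mol
mass O = 1.045 − (0.39192 + 0.043867) = 0.60922 g → mol O = 0.60922 ÷ 15.999 = 0.038078 mol
Divide by the smallest (0.032630 mol): C 1.000, H 1.334, O 1.167
Multiplying each by 6 gives whole numbers: C 6.00, H 8.00, O 7.00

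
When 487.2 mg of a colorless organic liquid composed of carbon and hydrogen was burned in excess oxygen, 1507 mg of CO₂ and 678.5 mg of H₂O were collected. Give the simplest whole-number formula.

mol C = 1.507 g CO₂ ÷ 44.009 g/mol = 0.034243 mol
mol H = 2 × 0.6785 g H₂O ÷ 18.015 g/mol = 0.075326 mol
Divide by the smallest (0.034243 mol): C 1.000, H 2.200
Multiplying each by 5 gives whole numbers: C 5.00, H 11.00

C5H11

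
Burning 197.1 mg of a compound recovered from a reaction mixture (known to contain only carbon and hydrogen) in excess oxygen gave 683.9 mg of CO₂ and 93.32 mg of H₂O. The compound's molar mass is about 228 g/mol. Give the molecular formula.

mol C = 0.6839 g CO₂ ÷ 44.009 g/mol = 0.015540 mol
mol H = 2 × 0.09332 g H₂O ÷ 18.015 g/mol = 0.010360 mol
Divide by the smallest (0.010360 mol): C 1.500, H 1.000
Multiplying each by 2 gives whole numbers: C 3.00, H 2.00
Empirical formula: C3H2
Empirical-formula mass = 38.05 g/mol; 228 ÷ 38.05 ≈ 6, so the molecular formula is C18H12.

C18H12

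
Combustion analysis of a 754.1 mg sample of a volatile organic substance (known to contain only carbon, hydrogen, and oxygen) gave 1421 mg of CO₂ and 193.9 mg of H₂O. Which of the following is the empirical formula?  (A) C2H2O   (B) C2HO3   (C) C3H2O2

(C) C3H2O2

mol C = 1.421 g CO₂ ÷ 44.009 g/mol = 0.032289 mol
mol H = 2 × 0.1939 g H₂O ÷ 18.015 g/mol = 0.021527 mol
mass O = 0.7541 − (0.38782 + 0.021699) = 0.34458 g → mol O = 0.34458 ÷ 15.999 = 0.021538 mol
Divide by the smallest (0.021527 mol): C 1.500, H 1.000, O 1.001
Multiplying each by 2 gives whole numbers: C 3.00, H 2.00, O 2.00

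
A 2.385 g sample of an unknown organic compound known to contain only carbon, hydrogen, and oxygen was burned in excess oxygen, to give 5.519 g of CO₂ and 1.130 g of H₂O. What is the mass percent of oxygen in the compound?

31.54%

mol C = 5.519 g CO₂ ÷ 44.009 g/mol = 0.12541 mol
mol H = 2 × 1.130 g H₂O ÷ 18.015 g/mol = 0.12545 mol
mass O = 2.385 − (1.5063 + 0.12645) = 0.75229 g → mol O = 0.75229 ÷ 15.999 = 0.047021 mol
mass % O = 0.75229 g ÷ 2.385 g × 100%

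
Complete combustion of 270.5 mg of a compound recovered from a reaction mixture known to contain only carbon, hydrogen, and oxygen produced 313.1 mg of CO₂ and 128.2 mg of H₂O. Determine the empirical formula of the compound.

mol C = 0.3131 g CO₂ ÷ 44.009 g/mol = 0.0071145 mol
mol H = 2 × 0.1282 g H₂O ÷ 18.015 g/mol = 0.014233 mol
mass O = 0.2705 − (0.085452 + 0.014346) = 0.17070 g → mol O = 0.17070 ÷ 15.999 = 0.010670 mol
Divide by the smallest (0.0071145 mol): C 1.000, H 2.001, O 1.500
Multiplying each by 2 gives whole numbers: C 2.00, H 4.00, O 3.00

C2H4O3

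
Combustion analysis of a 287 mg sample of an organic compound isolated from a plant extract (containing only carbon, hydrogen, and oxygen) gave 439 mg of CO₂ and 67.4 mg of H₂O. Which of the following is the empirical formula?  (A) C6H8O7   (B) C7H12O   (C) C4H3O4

(C) C4H3O4

mol C = 0.439 g CO₂ ÷ 44.009 g/mol = 0.009975 mol
mol H = 2 × 0.0674 g H₂O ÷ 18.015 g/mol = 0.007483 mol
mass O = 0.287 − (0.1198 + 0.007543) = 0.1596 g → mol O = 0.1596 ÷ 15.999 = 0.009978 mol
Divide by the smallest (0.007483 mol): C 1.333, H 1.000, O 1.334
Multiplying each by 3 gives whole numbers: C 4.00, H 3.00, O 4.00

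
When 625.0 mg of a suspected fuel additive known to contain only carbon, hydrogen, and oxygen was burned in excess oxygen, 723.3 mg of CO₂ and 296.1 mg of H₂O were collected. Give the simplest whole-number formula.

C2H4O3

mol C = 0.7233 g CO₂ ÷ 44.009 g/mol = 0.016435 mol
mol H = 2 × 0.2961 g H₂O ÷ 18.015 g/mol = 0.032873 mol
mass O = 0.6250 − (0.19740 + 0.033136) = 0.39446 g → mol O = 0.39446 ÷ 15.999 = 0.024655 mol
Divide by the smallest (0.016435 mol): C 1.000, H 2.000, O 1.500
Multiplying each by 2 gives whole numbers: C 2.00, H 4.00, O 3.00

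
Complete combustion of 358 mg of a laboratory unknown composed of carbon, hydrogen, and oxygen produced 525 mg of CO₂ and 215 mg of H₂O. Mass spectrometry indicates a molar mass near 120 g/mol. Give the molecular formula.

C4H8O4

mol C = 0.525 g CO₂ ÷ 44.009 g/mol = 0.01193 mol
mol H = 2 × 0.215 g H₂O ÷ 18.015 g/mol = 0.02387 mol
mass O = 0.358 − (0.1433 + 0.02406) = 0.1907 g → mol O = 0.1907 ÷ 15.999 = 0.01192 mol
Divide by the smallest (0.01192 mol): C 1.001, H 2.003, O 1.000
Empirical formula: CH2O
Empirical-formula mass = 30.03 g/mol; 120 ÷ 30.03 ≈ 4, so the molecular formula is C4H8O4.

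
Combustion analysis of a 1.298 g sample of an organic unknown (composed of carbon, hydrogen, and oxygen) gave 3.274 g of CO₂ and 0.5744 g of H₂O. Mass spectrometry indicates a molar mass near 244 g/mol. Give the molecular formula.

C14H12O4

mol C = 3.274 g CO₂ ÷ 44.009 g/mol = 0.074394 mol
mol H = 2 × 0.5744 g H₂O ÷ 18.015 g/mol = 0.063769 mol
mass O = 1.298 − (0.89354 + 0.064279) = 0.34018 g → mol O = 0.34018 ÷ 15.999 = 0.021262 mol
Divide by the smallest (0.021262 mol): C 3.499, H 2.999, O 1.000
Multiplying each by 2 gives whole numbers: C 7.00, H 6.00, O 2.00
Empirical formula: C7H6O2
Empirical-formula mass = 122.12 g/mol; 244 ÷ 122.12 ≈ 2, so the molecular formula is C14H12O4.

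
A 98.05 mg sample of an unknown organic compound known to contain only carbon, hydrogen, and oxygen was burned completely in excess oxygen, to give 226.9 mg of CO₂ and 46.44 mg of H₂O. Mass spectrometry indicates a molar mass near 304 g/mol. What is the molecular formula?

C16H16O6

mol C = 0.2269 g CO₂ ÷ 44.009 g/mol = 0.0051558 mol
mol H = 2 × 0.04644 g H₂O ÷ 18.015 g/mol = 0.0051557 mol
mass O = 0.09805 − (0.061926 + 0.0051969) = 0.030927 g → mol O = 0.030927 ÷ 15.999 = 0.0019331 mol
Divide by the smallest (0.0019331 mol): C 2.667, H 2.667, O 1.000
Multiplying each by 3 gives whole numbers: C 8.00, H 8.00, O 3.00
Empirical formula: C8H8O3
Empirical-formula mass = 152.15 g/mol; 304 ÷ 152.15 ≈ 2, so the molecular formula is C16H16O6.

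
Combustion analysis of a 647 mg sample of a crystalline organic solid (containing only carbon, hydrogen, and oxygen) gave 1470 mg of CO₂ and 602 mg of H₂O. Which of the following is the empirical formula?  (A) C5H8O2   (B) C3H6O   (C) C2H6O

(B) C3H6O

mol C = 1.47 g CO₂ ÷ 44.009 g/mol = 0.03340 mol
mol H = 2 × 0.602 g H₂O ÷ 18.015 g/mol = 0.06683 mol
mass O = 0.647 − (0.4012 + 0.06737) = 0.1784 g → mol O = 0.1784 ÷ 15.999 = 0.01115 mol
Divide by the smallest (0.01115 mol): C 2.995, H 5.992, O 1.000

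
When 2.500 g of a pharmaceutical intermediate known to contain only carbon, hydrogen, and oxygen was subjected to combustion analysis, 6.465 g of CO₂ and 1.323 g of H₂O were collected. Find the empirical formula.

C4H4O

mol C = 6.465 g CO₂ ÷ 44.009 g/mol = 0.14690 mol
mol H = 2 × 1.323 g H₂O ÷ 18.015 g/mol = 0.14688 mol
mass O = 2.500 − (1.7644 + 0.14805) = 0.58751 g → mol O = 0.58751 ÷ 15.999 = 0.036722 mol
Divide by the smallest (0.036722 mol): C 4.000, H 4.000, O 1.000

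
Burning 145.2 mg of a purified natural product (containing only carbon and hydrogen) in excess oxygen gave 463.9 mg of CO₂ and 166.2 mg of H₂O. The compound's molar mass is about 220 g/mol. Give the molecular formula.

mol C = 0.4639 g CO₂ ÷ 44.009 g/mol = 0.010541 mol
mol H = 2 × 0.1662 g H₂O ÷ 18.015 g/mol = 0.018451 mol
Divide by the smallest (0.010541 mol): C 1.000, H 1.750
Multiplying each by 4 gives whole numbers: C 4.00, H 7.00
Empirical formula: C4H7
Empirical-formula mass = 55.10 g/mol; 220 ÷ 55.10 ≈ 4, so the molecular formula is C16H28.

C16H28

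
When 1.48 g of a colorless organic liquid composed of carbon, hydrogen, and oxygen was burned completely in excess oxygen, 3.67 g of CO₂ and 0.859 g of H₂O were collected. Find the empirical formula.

mol C = 3.67 g CO₂ ÷ 44.009 g/mol = 0.08339 mol
mol H = 2 × 0.859 g H₂O ÷ 18.015 g/mol = 0.09536 mol
mass O = 1.48 − (1.002 + 0.09613) = 0.3823 g → mol O = 0.3823 ÷ 15.999 = 0.02389 mol
Divide by the smallest (0.02389 mol): C 3.490, H 3.991, O 1.000
Multiplying each by 2 gives whole numbers: C 6.98, H 7.98, O 2.00

C7H8O2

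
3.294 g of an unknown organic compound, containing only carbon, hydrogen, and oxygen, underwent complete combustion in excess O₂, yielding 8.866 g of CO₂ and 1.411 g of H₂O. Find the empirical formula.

mol C = 8.866 g CO₂ ÷ 44.009 g/mol = 0.20146 mol
mol H = 2 × 1.411 g H₂O ÷ 18.015 g/mol = 0.15665 mol
mass O = 3.294 − (2.4197 + 0.15790) = 0.71638 g → mol O = 0.71638 ÷ 15.999 = 0.044776 mol
Divide by the smallest (0.044776 mol): C 4.499, H 3.498, O 1.000
Multiplying each by 2 gives whole numbers: C 9.00, H 7.00, O 2.00

C9H7O2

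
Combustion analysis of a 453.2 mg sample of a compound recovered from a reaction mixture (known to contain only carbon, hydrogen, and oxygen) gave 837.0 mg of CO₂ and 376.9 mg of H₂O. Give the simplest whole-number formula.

mol C = 0.8370 g CO₂ ÷ 44.009 g/mol = 0.019019 mol
mol H = 2 × 0.3769 g H₂O ÷ 18.015 g/mol = 0.041843 mol
mass O = 0.4532 − (0.22844 + 0.042178) = 0.18259 g → mol O = 0.18259 ÷ 15.999 = 0.011412 mol
Divide by the smallest (0.011412 mol): C 1.667, H 3.666, O 1.000
Multiplying each by 3 gives whole numbers: C 5.00, H 11.00, O 3.00

C5H11O3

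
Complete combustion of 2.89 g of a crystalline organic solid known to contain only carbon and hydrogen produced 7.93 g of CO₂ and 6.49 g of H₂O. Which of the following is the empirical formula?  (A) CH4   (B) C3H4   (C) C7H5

(A) CH4

mol C = 7.93 g CO₂ ÷ 44.009 g/mol = 0.1802 mol
mol H = 2 × 6.49 g H₂O ÷ 18.015 g/mol = 0.7205 mol
Divide by the smallest (0.1802 mol): C 1.000, H 3.999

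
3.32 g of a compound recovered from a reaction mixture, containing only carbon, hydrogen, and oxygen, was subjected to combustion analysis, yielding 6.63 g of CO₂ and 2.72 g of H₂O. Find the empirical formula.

mol C = 6.63 g CO₂ ÷ 44.009 g/mol = 0.1507 mol
mol H = 2 × 2.72 g H₂O ÷ 18.015 g/mol = 0.3020 mol
mass O = 3.32 − (1.809 + 0.3044) = 1.206 g → mol O = 1.206 ÷ 15.999 = 0.07539 mol
Divide by the smallest (0.07539 mol): C 1.998, H 4.006, O 1.000

C2H4O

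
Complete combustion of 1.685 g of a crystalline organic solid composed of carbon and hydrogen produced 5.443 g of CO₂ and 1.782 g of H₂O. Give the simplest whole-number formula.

C5H8

mol C = 5.443 g CO₂ ÷ 44.009 g/mol = 0.12368 mol
mol H = 2 × 1.782 g H₂O ÷ 18.015 g/mol = 0.19784 mol
Divide by the smallest (0.12368 mol): C 1.000, H 1.600
Multiplying each by 5 gives whole numbers: C 5.00, H 8.00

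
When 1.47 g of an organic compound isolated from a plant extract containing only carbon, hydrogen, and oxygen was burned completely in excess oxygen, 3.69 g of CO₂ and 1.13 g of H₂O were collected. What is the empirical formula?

C4H6O

mol C = 3.69 g CO₂ ÷ 44.009 g/mol = 0.08385 mol
mol H = 2 × 1.13 g H₂O ÷ 18.015 g/mol = 0.1255 mol
mass O = 1.47 − (1.007 + 0.1265) = 0.3365 g → mol O = 0.3365 ÷ 15.999 = 0.02103 mol
Divide by the smallest (0.02103 mol): C 3.987, H 5.965, O 1.000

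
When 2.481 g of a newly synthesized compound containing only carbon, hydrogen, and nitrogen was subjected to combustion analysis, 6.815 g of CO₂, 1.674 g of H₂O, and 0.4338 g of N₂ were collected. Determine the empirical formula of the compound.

C5H6N

mol C = 6.815 g CO₂ ÷ 44.009 g/mol = 0.15485 mol
mol H = 2 × 1.674 g H₂O ÷ 18.015 g/mol = 0.18585 mol
mol N = 2 × 0.4338 g N₂ ÷ 28.014 g/mol = 0.030970 mol
Divide by the smallest (0.030970 mol): C 5.000, H 6.001, N 1.000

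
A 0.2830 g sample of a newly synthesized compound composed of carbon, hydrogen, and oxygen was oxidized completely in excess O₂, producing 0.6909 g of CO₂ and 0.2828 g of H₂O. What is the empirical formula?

mol C = 0.6909 g CO₂ ÷ 44.009 g/mol = 0.015699 mol
mol H = 2 × 0.2828 g H₂O ÷ 18.015 g/mol = 0.031396 mol
mass O = 0.2830 − (0.18856 + 0.031647) = 0.062791 g → mol O = 0.062791 ÷ 15.999 = 0.0039247 mol
Divide by the smallest (0.0039247 mol): C 4.000, H 8.000, O 1.000

C4H8O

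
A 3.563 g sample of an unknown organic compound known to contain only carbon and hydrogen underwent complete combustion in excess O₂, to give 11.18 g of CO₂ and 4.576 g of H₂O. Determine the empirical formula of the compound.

CH2

mol C = 11.18 g CO₂ ÷ 44.009 g/mol = 0.25404 mol
mol H = 2 × 4.576 g H₂O ÷ 18.015 g/mol = 0.50802 mol
Divide by the smallest (0.25404 mol): C 1.000, H 2.000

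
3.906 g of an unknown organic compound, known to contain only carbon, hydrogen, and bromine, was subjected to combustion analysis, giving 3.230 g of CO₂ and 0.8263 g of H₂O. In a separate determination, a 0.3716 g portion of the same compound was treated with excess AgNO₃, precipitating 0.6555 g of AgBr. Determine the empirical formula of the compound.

C4H5Br2

mol C = 3.230 g CO₂ ÷ 44.009 g/mol = 0.073394 mol
mol H = 2 × 0.8263 g H₂O ÷ 18.015 g/mol = 0.091735 mol
From the AgBr data: mol Br per gram of compound = (0.6555 ÷ 187.772) ÷ 0.3716 = 0.0093943 mol/g, so in the 3.906 g combustion sample mol Br = 0.036694 mol
Divide by the smallest (0.036694 mol): C 2.000, H 2.500, Br 1.000
Multiplying each by 2 gives whole numbers: C 4.00, H 5.00, Br 2.00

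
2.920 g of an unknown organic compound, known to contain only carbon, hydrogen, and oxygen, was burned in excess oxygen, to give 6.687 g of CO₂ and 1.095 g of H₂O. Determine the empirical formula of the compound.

C5H4O2

mol C = 6.687 g CO₂ ÷ 44.009 g/mol = 0.15195 mol
mol H = 2 × 1.095 g H₂O ÷ 18.015 g/mol = 0.12157 mol
mass O = 2.920 − (1.8250 + 0.12254) = 0.97244 g → mol O = 0.97244 ÷ 15.999 = 0.060781 mol
Divide by the smallest (0.060781 mol): C 2.500, H 2.000, O 1.000
Multiplying each by 2 gives whole numbers: C 5.00, H 4.00, O 2.00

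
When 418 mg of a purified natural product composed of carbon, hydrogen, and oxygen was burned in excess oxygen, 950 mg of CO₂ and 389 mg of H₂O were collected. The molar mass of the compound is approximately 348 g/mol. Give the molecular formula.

C18H36O6

mol C = 0.950 g CO₂ ÷ 44.009 g/mol = 0.02159 mol
mol H = 2 × 0.389 g H₂O ÷ 18.015 g/mol = 0.04319 mol
mass O = 0.418 − (0.2593 + 0.04353) = 0.1152 g → mol O = 0.1152 ÷ 15.999 = 0.007200 mol
Divide by the smallest (0.007200 mol): C 2.998, H 5.998, O 1.000
Empirical formula: C3H6O
Empirical-formula mass = 58.08 g/mol; 348 ÷ 58.08 ≈ 6, so the molecular formula is C18H36O6.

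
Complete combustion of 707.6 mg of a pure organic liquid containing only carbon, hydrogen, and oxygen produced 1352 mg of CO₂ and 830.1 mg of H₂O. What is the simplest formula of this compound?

C2H6O

mol C = 1.352 g CO₂ ÷ 44.009 g/mol = 0.030721 mol
mol H = 2 × 0.8301 g H₂O ÷ 18.015 g/mol = 0.092157 mol
mass O = 0.7076 − (0.36899 + 0.092894) = 0.24572 g → mol O = 0.24572 ÷ 15.999 = 0.015358 mol
Divide by the smallest (0.015358 mol): C 2.000, H 6.000, O 1.000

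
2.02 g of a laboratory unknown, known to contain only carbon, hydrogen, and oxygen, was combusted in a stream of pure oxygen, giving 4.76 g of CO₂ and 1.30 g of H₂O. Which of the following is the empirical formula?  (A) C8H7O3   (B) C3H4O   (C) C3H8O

(B) C3H4O

mol C = 4.76 g CO₂ ÷ 44.009 g/mol = 0.1082 mol
mol H = 2 × 1.30 g H₂O ÷ 18.015 g/mol = 0.1443 mol
mass O = 2.02 − (1.299 + 0.1455) = 0.5754 g → mol O = 0.5754 ÷ 15.999 = 0.03597 mol
Divide by the smallest (0.03597 mol): C 3.007, H 4.013, O 1.000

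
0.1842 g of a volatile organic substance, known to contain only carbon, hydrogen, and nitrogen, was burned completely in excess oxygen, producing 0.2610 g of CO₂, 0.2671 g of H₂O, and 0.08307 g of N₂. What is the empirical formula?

CH5N

mol C = 0.2610 g CO₂ ÷ 44.009 g/mol = 0.0059306 mol
mol H = 2 × 0.2671 g H₂O ÷ 18.015 g/mol = 0.029653 mol
mol N = 2 × 0.08307 g N₂ ÷ 28.014 g/mol = 0.0059306 mol
Divide by the smallest (0.0059306 mol): C 1.000, H 5.000, N 1.000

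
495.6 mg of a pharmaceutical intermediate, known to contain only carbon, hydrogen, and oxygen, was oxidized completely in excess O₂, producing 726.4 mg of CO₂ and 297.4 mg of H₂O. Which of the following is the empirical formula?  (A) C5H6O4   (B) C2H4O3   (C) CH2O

(C) CH2O

mol C = 0.7264 g CO₂ ÷ 44.009 g/mol = 0.016506 mol
mol H = 2 × 0.2974 g H₂O ÷ 18.015 g/mol = 0.033017 mol
mass O = 0.4956 − (0.19825 + 0.033281) = 0.26407 g → mol O = 0.26407 ÷ 15.999 = 0.016505 mol
Divide by the smallest (0.016505 mol): C 1.000, H 2.000, O 1.000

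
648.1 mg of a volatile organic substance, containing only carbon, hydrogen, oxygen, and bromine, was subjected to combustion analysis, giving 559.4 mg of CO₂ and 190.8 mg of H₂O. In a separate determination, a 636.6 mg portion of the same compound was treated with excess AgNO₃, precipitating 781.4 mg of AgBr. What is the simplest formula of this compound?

mol C = 0.5594 g CO₂ ÷ 44.009 g/mol = 0.012711 mol
mol H = 2 × 0.1908 g H₂O ÷ 18.015 g/mol = 0.021182 mol
From the AgBr data: mol Br per gram of compound = (0.7814 ÷ 187.772) ÷ 0.6366 = 0.0065370 mol/g, so in the 0.6481 g combustion sample mol Br = 0.0042366 mol
mass O = 0.6481 − (0.15267 + 0.021352 + 0.33852) = 0.13555 g → mol O = 0.13555 ÷ 15.999 = 0.0084727 mol
Divide by the smallest (0.0042366 mol): C 3.000, H 5.000, Br 1.000, O 2.000

C3H5BrO2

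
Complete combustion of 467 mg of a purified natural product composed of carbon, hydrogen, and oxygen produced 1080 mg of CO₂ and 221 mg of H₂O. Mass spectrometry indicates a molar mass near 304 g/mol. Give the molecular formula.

C16H16O6

mol C = 1.08 g CO₂ ÷ 44.009 g/mol = 0.02454 mol
mol H = 2 × 0.221 g H₂O ÷ 18.015 g/mol = 0.02454 mol
mass O = 0.467 − (0.2948 + 0.02473) = 0.1475 g → mol O = 0.1475 ÷ 15.999 = 0.009220 mol
Divide by the smallest (0.009220 mol): C 2.662, H 2.661, O 1.000
Multiplying each by 3 gives whole numbers: C 7.98, H 7.98, O 3.00
Empirical formula: C8H8O3
Empirical-formula mass = 152.15 g/mol; 304 ÷ 152.15 ≈ 2, so the molecular formula is C16H16O6.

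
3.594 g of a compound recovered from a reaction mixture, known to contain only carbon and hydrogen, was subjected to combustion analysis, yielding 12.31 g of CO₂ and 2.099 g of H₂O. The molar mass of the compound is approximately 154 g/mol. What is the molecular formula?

C12H10

mol C = 12.31 g CO₂ ÷ 44.009 g/mol = 0.27972 mol
mol H = 2 × 2.099 g H₂O ÷ 18.015 g/mol = 0.23303 mol
Divide by the smallest (0.23303 mol): C 1.200, H 1.000
Multiplying each by 5 gives whole numbers: C 6.00, H 5.00
Empirical formula: C6H5
Empirical-formula mass = 77.11 g/mol; 154 ÷ 77.11 ≈ 2, so the molecular formula is C12H10.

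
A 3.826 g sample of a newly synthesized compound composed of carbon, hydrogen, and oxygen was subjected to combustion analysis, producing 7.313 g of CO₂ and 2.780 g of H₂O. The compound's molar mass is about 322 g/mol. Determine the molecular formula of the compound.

mol C = 7.313 g CO₂ ÷ 44.009 g/mol = 0.16617 mol
mol H = 2 × 2.780 g H₂O ÷ 18.015 g/mol = 0.30863 mol
mass O = 3.826 − (1.9959 + 0.31110) = 1.5190 g → mol O = 1.5190 ÷ 15.999 = 0.094945 mol
Divide by the smallest (0.094945 mol): C 1.750, H 3.251, O 1.000
Multiplying each by 4 gives whole numbers: C 7.00, H 13.00, O 4.00
Empirical formula: C7H13O4
Empirical-formula mass = 161.18 g/mol; 322 ÷ 161.18 ≈ 2, so the molecular formula is C14H26O8.

C14H26O8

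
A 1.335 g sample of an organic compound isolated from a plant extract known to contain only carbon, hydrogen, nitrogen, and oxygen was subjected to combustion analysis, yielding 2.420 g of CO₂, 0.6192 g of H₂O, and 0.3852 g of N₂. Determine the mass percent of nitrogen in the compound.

mol C = 2.420 g CO₂ ÷ 44.009 g/mol = 0.054989 mol
mol H = 2 × 0.6192 g H₂O ÷ 18.015 g/mol = 0.068743 mol
mol N = 2 × 0.3852 g N₂ ÷ 28.014 g/mol = 0.027501 mol
mass O = 1.335 − (0.66047 + 0.069293 + 0.38520) = 0.22004 g → mol O = 0.22004 ÷ 15.999 = 0.013753 mol
mass % N = 0.38520 g ÷ 1.335 g × 100%

28.85%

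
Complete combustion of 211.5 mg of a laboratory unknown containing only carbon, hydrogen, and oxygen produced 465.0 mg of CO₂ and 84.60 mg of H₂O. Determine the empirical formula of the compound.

mol C = 0.4650 g CO₂ ÷ 44.009 g/mol = 0.010566 mol
mol H = 2 × 0.08460 g H₂O ÷ 18.015 g/mol = 0.0093922 mol
mass O = 0.2115 − (0.12691 + 0.0094673) = 0.075124 g → mol O = 0.075124 ÷ 15.999 = 0.0046956 mol
Divide by the smallest (0.0046956 mol): C 2.250, H 2.000, O 1.000
Multiplying each by 4 gives whole numbers: C 9.00, H 8.00, O 4.00

C9H8O4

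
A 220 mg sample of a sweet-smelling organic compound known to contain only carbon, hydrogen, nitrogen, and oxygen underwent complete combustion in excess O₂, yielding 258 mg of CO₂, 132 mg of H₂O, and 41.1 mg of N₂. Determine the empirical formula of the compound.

C2H5NO2

mol C = 0.258 g CO₂ ÷ 44.009 g/mol = 0.005862 mol
mol H = 2 × 0.132 g H₂O ÷ 18.015 g/mol = 0.01465 mol
mol N = 2 × 0.0411 g N₂ ÷ 28.014 g/mol = 0.002934 mol
mass O = 0.220 − (0.07041 + 0.01477 + 0.04110) = 0.09371 g → mol O = 0.09371 ÷ 15.999 = 0.005858 mol
Divide by the smallest (0.002934 mol): C 1.998, H 4.994, N 1.000, O 1.996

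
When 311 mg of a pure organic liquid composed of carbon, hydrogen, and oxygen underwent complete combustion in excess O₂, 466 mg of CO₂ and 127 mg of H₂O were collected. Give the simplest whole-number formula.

C3H4O3

mol C = 0.466 g CO₂ ÷ 44.009 g/mol = 0.01059 mol
mol H = 2 × 0.127 g H₂O ÷ 18.015 g/mol = 0.01410 mol
mass O = 0.311 − (0.1272 + 0.01421) = 0.1696 g → mol O = 0.1696 ÷ 15.999 = 0.01060 mol
Divide by the smallest (0.01059 mol): C 1.000, H 1.332, O 1.001
Multiplying each by 3 gives whole numbers: C 3.00, H 3.99, O 3.00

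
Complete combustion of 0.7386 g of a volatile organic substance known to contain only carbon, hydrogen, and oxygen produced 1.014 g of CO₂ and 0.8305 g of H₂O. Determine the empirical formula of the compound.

CH4O

mol C = 1.014 g CO₂ ÷ 44.009 g/mol = 0.023041 mol
mol H = 2 × 0.8305 g H₂O ÷ 18.015 g/mol = 0.092201 mol
mass O = 0.7386 − (0.27674 + 0.092939) = 0.36892 g → mol O = 0.36892 ÷ 15.999 = 0.023059 mol
Divide by the smallest (0.023041 mol): C 1.000, H 4.002, O 1.001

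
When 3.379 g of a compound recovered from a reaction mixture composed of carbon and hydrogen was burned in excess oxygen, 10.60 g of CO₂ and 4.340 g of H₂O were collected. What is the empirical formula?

CH2

mol C = 10.60 g CO₂ ÷ 44.009 g/mol = 0.24086 mol
mol H = 2 × 4.340 g H₂O ÷ 18.015 g/mol = 0.48182 mol
Divide by the smallest (0.24086 mol): C 1.000, H 2.000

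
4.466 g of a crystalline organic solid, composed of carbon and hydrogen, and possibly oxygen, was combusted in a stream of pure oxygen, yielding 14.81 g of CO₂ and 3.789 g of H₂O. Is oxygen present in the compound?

mol C = 14.81 g CO₂ ÷ 44.009 g/mol = 0.33652 mol
mol H = 2 × 3.789 g H₂O ÷ 18.015 g/mol = 0.42065 mol
C and H together account for 4.4660 g — essentially the entire 4.466 g sample — so the compound contains no oxygen.

no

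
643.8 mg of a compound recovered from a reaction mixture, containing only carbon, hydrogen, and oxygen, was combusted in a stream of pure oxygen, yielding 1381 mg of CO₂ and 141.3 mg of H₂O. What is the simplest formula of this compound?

mol C = 1.381 g CO₂ ÷ 44.009 g/mol = 0.031380 mol
mol H = 2 × 0.1413 g H₂O ÷ 18.015 g/mol = 0.015687 mol
mass O = 0.6438 − (0.37690 + 0.015812) = 0.25108 g → mol O = 0.25108 ÷ 15.999 = 0.015694 mol
Divide by the smallest (0.015687 mol): C 2.000, H 1.000, O 1.000

C2HO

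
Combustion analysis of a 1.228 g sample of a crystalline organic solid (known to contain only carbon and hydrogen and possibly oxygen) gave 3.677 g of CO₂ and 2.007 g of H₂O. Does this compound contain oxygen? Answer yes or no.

no

mol C = 3.677 g CO₂ ÷ 44.009 g/mol = 0.083551 mol
mol H = 2 × 2.007 g H₂O ÷ 18.015 g/mol = 0.22281 mol
C and H together account for 1.2281 g — essentially the entire 1.228 g sample — so the compound contains no oxygen.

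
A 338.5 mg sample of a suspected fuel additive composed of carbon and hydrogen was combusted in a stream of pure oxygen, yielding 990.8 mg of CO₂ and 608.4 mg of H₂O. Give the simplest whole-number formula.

CH3

mol C = 0.9908 g CO₂ ÷ 44.009 g/mol = 0.022514 mol
mol H = 2 × 0.6084 g H₂O ÷ 18.015 g/mol = 0.067544 mol
Divide by the smallest (0.022514 mol): C 1.000, H 3.000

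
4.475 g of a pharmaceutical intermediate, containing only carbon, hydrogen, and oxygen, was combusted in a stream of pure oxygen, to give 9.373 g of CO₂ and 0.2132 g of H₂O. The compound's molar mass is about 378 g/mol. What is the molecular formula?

C18H2O10

mol C = 9.373 g CO₂ ÷ 44.009 g/mol = 0.21298 mol
mol H = 2 × 0.2132 g H₂O ÷ 18.015 g/mol = 0.023669 mol
mass O = 4.475 − (2.5581 + 0.023859) = 1.8930 g → mol O = 1.8930 ÷ 15.999 = 0.11832 mol
Divide by the smallest (0.023669 mol): C 8.998, H 1.000, O 4.999
Empirical formula: C9HO5
Empirical-formula mass = 189.10 g/mol; 378 ÷ 189.10 ≈ 2, so the molecular formula is C18H2O10.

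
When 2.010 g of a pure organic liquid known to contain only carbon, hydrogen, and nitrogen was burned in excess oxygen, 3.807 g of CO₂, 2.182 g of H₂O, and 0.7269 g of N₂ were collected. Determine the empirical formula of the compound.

C5H14N3

mol C = 3.807 g CO₂ ÷ 44.009 g/mol = 0.086505 mol
mol H = 2 × 2.182 g H₂O ÷ 18.015 g/mol = 0.24224 mol
mol N = 2 × 0.7269 g N₂ ÷ 28.014 g/mol = 0.051895 mol
Divide by the smallest (0.051895 mol): C 1.667, H 4.668, N 1.000
Multiplying each by 3 gives whole numbers: C 5.00, H 14.00, N 3.00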